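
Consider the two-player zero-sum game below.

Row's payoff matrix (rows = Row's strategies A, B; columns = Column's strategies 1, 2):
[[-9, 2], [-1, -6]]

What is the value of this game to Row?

Row minima are -9 and -6, so Row's maximin is -6; column maxima are -1 and 2, so Column's minimax is -1. These differ, so the equilibrium is in mixed strategies.
Let Row play A with probability p. Column is indifferent when −9p − (1−p) = 2p − 6(1−p), giving p = 5/16.
Let Column play 1 with probability q. Row is indifferent when −9q + 2(1−q) = −q − 6(1−q), giving q = 1/2.
The value is -9·(1/2) + (2)·(1/2) = -7/2.

-7/2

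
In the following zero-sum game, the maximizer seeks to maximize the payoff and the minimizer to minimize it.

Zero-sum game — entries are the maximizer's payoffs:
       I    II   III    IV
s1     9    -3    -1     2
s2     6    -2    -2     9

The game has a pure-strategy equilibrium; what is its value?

-2

Row minima: -3, -2 → the maximizer's maximin is -2.
Column maxima: 9, -2, -1, 9 → the minimizer's minimax is -2.
They coincide at (s2, II), so the value is -2.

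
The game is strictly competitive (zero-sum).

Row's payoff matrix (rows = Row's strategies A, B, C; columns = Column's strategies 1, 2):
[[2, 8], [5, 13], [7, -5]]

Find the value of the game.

Row A is strictly dominated by row B, so Row never plays it.
The remaining 2×2 game on (B, C) × (1, 2) has no saddle point. Let Row play B with probability p; indifference gives 5p + 7(1−p) = 13p − 5(1−p), so p = 3/5.
Similarly Column's optimal q on 1 is 9/10, and the value is 5·(9/10) + (13)·(1/10) = 29/5.

29/5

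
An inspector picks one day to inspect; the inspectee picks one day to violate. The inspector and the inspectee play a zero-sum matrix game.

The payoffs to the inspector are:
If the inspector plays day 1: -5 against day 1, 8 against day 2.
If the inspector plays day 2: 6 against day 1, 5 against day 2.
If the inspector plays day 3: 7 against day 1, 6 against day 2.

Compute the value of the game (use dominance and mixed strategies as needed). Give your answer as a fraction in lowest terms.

Row day 2 is strictly dominated by row day 3, so the inspector never plays it.
The remaining 2×2 game on (day 1, day 3) × (day 1, day 2) has no saddle point. Let the inspector play day 1 with probability p; indifference gives −5p + 7(1−p) = 8p + 6(1−p), so p = 1/14.
Similarly the inspectee's optimal q on day 1 is 1/7, and the value is -5·(1/7) + (8)·(6/7) = 43/7.

43/7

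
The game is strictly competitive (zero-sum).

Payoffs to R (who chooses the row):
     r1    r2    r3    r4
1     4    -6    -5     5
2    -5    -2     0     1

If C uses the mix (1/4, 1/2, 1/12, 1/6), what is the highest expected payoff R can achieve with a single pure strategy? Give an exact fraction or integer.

-19/12

1: (4)·(1/4) + (-6)·(1/2) + (-5)·(1/12) + (5)·(1/6) = -19/12.
2: (-5)·(1/4) + (-2)·(1/2) + (0)·(1/12) + (1)·(1/6) = -25/12.
The best pure response is 1 with expected payoff -19/12.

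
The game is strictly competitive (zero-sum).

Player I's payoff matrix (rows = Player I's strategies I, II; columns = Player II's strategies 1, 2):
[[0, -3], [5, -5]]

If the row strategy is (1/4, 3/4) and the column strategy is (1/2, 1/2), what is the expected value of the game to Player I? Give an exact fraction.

Against (1/2, 1/2), each row's expected payoff is I: -3/2; II: 0.
Taking the (1/4, 3/4)-weighted average: (1/4)·(-3/2) + (3/4)·(0) = -3/8.

-3/8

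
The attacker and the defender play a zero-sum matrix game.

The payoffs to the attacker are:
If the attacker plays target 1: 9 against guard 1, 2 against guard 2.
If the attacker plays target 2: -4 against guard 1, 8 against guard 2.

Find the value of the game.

Row minima are 2 and -4, so the attacker's maximin is 2; column maxima are 9 and 8, so the defender's minimax is 8. These differ, so the equilibrium is in mixed strategies.
Let the attacker play target 1 with probability p. The defender is indifferent when 9p − 4(1−p) = 2p + 8(1−p), giving p = 12/19.
Let the defender play guard 1 with probability q. The attacker is indifferent when 9q + 2(1−q) = −4q + 8(1−q), giving q = 6/19.
The value is 9·(6/19) + (2)·(13/19) = 80/19.

80/19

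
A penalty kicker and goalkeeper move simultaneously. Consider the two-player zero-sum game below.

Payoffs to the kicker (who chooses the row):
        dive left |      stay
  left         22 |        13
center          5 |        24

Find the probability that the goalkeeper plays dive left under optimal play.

11/28

Row minima are 13 and 5, so the kicker's maximin is 13; column maxima are 22 and 24, so the goalkeeper's minimax is 22. These differ, so the equilibrium is in mixed strategies.
Let the goalkeeper play dive left with probability q. The kicker is indifferent when 22q + 13(1−q) = 5q + 24(1−q), giving q = 11/28.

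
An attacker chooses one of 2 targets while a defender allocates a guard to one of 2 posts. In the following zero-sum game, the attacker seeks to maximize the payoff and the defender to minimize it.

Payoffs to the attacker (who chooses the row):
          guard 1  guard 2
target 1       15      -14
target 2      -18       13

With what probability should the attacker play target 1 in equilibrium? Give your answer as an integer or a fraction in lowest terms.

31/60

Row minima are -14 and -18, so the attacker's maximin is -14; column maxima are 15 and 13, so the defender's minimax is 13. These differ, so the equilibrium is in mixed strategies.
Let the attacker play target 1 with probability p. The defender is indifferent when 15p − 18(1−p) = −14p + 13(1−p), giving p = 31/60.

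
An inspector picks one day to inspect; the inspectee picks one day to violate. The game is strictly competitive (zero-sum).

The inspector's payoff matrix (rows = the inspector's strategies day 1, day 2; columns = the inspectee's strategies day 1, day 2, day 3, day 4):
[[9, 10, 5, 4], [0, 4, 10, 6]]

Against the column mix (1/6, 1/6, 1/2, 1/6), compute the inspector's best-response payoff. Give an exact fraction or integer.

20/3

day 1: (9)·(1/6) + (10)·(1/6) + (5)·(1/2) + (4)·(1/6) = 19/3.
day 2: (0)·(1/6) + (4)·(1/6) + (10)·(1/2) + (6)·(1/6) = 20/3.
The best pure response is day 2 with expected payoff 20/3.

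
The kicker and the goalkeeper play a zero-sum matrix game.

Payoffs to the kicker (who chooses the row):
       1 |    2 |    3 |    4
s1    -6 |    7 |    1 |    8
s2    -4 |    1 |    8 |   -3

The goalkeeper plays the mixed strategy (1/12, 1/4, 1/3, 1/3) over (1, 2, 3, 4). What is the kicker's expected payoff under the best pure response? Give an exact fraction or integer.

17/4

s1: (-6)·(1/12) + (7)·(1/4) + (1)·(1/3) + (8)·(1/3) = 17/4.
s2: (-4)·(1/12) + (1)·(1/4) + (8)·(1/3) + (-3)·(1/3) = 19/12.
The best pure response is s1 with expected payoff 17/4.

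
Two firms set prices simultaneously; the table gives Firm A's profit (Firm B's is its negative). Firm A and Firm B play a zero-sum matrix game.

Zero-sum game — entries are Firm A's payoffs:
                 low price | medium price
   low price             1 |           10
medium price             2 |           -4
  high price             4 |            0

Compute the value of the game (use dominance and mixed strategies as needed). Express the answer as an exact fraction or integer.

Row medium price is strictly dominated by row high price, so Firm A never plays it.
The remaining 2×2 game on (low price, high price) × (low price, medium price) has no saddle point. Let Firm A play low price with probability p; indifference gives p + 4(1−p) = 10p, so p = 4/13.
Similarly Firm B's optimal q on low price is 10/13, and the value is 1·(10/13) + (10)·(3/13) = 40/13.

40/13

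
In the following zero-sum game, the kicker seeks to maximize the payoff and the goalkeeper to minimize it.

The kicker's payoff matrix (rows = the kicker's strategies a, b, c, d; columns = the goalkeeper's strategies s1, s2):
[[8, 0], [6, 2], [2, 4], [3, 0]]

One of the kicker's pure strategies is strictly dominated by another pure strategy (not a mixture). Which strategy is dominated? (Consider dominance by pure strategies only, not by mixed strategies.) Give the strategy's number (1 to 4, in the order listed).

Compare d with b: 6 > 3, 2 > 0.
So b strictly dominates d for the kicker; d is strictly dominated.

4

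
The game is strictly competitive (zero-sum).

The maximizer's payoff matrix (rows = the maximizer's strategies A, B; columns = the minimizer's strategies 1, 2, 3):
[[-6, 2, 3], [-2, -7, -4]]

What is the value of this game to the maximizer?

Column 3 is strictly dominated by 2 for the minimizer (it gives the maximizer more in every row).
The remaining 2×2 game on (A, B) × (1, 2) has no saddle point. Let the maximizer play A with probability p; indifference gives −6p − 2(1−p) = 2p − 7(1−p), so p = 5/13.
Similarly the minimizer's optimal q on 1 is 9/13, and the value is -6·(9/13) + (2)·(4/13) = -46/13.

-46/13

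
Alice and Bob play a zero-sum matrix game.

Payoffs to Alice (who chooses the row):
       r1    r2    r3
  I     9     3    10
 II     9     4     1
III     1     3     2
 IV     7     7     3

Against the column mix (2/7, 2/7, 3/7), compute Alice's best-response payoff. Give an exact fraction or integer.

54/7

I: (9)·(2/7) + (3)·(2/7) + (10)·(3/7) = 54/7.
II: (9)·(2/7) + (4)·(2/7) + (1)·(3/7) = 29/7.
III: (1)·(2/7) + (3)·(2/7) + (2)·(3/7) = 2.
IV: (7)·(2/7) + (7)·(2/7) + (3)·(3/7) = 37/7.
The best pure response is I with expected payoff 54/7.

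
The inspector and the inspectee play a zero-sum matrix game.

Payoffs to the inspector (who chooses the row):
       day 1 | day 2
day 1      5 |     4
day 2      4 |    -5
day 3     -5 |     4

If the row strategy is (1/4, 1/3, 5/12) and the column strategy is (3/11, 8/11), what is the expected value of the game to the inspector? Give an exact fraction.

Against (3/11, 8/11), each row's expected payoff is day 1: 47/11; day 2: -28/11; day 3: 17/11.
Taking the (1/4, 1/3, 5/12)-weighted average: (1/4)·(47/11) + (1/3)·(-28/11) + (5/12)·(17/11) = 19/22.

19/22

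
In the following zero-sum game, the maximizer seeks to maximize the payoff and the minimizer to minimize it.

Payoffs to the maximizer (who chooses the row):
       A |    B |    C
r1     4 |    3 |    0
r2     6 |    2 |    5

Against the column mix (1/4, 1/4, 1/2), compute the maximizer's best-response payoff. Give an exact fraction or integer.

9/2

r1: (4)·(1/4) + (3)·(1/4) + (0)·(1/2) = 7/4.
r2: (6)·(1/4) + (2)·(1/4) + (5)·(1/2) = 9/2.
The best pure response is r2 with expected payoff 9/2.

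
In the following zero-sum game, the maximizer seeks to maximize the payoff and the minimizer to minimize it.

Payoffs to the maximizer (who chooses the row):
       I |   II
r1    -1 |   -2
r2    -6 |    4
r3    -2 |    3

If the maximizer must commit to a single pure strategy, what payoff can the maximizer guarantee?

The worst-case payoff for each row is r1: -2, r2: -6, r3: -2.
The best of these is -2.

-2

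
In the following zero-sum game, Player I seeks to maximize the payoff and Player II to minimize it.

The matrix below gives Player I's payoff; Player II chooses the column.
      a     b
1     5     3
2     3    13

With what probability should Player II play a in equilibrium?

Row minima are 3 and 3, so Player I's maximin is 3; column maxima are 5 and 13, so Player II's minimax is 5. These differ, so the equilibrium is in mixed strategies.
Let Player II play a with probability q. Player I is indifferent when 5q + 3(1−q) = 3q + 13(1−q), giving q = 5/6.

5/6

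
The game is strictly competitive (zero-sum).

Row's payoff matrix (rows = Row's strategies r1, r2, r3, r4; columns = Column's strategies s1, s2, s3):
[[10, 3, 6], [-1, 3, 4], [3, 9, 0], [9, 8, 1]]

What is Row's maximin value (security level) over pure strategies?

3

The worst-case payoff for each row is r1: 3, r2: -1, r3: 0, r4: 1.
The best of these is 3.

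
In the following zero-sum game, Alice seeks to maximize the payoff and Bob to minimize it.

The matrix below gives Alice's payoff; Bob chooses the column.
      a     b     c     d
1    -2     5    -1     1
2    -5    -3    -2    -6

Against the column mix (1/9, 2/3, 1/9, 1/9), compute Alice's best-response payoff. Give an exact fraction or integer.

1: (-2)·(1/9) + (5)·(2/3) + (-1)·(1/9) + (1)·(1/9) = 28/9.
2: (-5)·(1/9) + (-3)·(2/3) + (-2)·(1/9) + (-6)·(1/9) = -31/9.
The best pure response is 1 with expected payoff 28/9.

28/9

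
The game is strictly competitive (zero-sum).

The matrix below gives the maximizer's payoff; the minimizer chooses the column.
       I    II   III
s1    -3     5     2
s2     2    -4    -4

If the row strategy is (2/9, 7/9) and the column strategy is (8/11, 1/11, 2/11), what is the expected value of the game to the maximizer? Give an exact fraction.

Against (8/11, 1/11, 2/11), each row's expected payoff is s1: -15/11; s2: 4/11.
Taking the (2/9, 7/9)-weighted average: (2/9)·(-15/11) + (7/9)·(4/11) = -2/99.

-2/99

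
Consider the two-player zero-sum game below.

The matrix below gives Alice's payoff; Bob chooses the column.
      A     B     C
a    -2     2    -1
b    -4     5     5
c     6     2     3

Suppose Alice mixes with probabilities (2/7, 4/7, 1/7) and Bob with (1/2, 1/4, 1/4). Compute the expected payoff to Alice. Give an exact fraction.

Against (1/2, 1/4, 1/4), each row's expected payoff is a: -3/4; b: 1/2; c: 17/4.
Taking the (2/7, 4/7, 1/7)-weighted average: (2/7)·(-3/4) + (4/7)·(1/2) + (1/7)·(17/4) = 19/28.

19/28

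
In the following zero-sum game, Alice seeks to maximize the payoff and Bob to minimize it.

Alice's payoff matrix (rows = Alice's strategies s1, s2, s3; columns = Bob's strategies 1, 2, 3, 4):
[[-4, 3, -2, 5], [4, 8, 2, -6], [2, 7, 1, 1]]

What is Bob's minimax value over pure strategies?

2

The worst case (largest entry) in each column is 1: 4, 2: 8, 3: 2, 4: 5.
The best (smallest) of these is 2.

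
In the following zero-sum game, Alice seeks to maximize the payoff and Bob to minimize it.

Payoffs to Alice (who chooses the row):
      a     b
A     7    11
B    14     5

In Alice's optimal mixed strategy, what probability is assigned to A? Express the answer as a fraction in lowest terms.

Row minima are 7 and 5, so Alice's maximin is 7; column maxima are 14 and 11, so Bob's minimax is 11. These differ, so the equilibrium is in mixed strategies.
Let Alice play A with probability p. Bob is indifferent when 7p + 14(1−p) = 11p + 5(1−p), giving p = 9/13.

9/13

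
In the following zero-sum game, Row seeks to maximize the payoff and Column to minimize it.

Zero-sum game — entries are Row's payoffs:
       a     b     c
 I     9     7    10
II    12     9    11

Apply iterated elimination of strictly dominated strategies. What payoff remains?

9

Column c is strictly dominated by b for Column (7<10, 9<11); eliminate c.
Row I is strictly dominated by row II (12>9, 9>7); eliminate I.
Column a is strictly dominated by b for Column (9<12); eliminate a.
Only (II, b) remains, with payoff 9.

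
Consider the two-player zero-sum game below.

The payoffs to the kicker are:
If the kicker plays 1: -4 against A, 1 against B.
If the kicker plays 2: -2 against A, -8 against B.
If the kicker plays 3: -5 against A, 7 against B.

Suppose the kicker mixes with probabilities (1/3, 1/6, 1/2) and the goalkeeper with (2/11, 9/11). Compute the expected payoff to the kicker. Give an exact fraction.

Against (2/11, 9/11), each row's expected payoff is 1: 1/11; 2: -76/11; 3: 53/11.
Taking the (1/3, 1/6, 1/2)-weighted average: (1/3)·(1/11) + (1/6)·(-76/11) + (1/2)·(53/11) = 85/66.

85/66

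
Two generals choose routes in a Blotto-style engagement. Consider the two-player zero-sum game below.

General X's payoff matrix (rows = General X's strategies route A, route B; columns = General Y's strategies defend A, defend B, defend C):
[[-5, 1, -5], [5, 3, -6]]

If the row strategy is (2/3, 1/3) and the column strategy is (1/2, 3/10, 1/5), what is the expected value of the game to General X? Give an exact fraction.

Against (1/2, 3/10, 1/5), each row's expected payoff is route A: -16/5; route B: 11/5.
Taking the (2/3, 1/3)-weighted average: (2/3)·(-16/5) + (1/3)·(11/5) = -7/5.

-7/5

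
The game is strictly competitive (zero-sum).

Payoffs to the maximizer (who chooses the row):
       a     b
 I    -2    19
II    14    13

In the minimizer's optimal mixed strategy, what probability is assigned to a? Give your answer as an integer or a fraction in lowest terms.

Row minima are -2 and 13, so the maximizer's maximin is 13; column maxima are 14 and 19, so the minimizer's minimax is 14. These differ, so the equilibrium is in mixed strategies.
Let the minimizer play a with probability q. The maximizer is indifferent when −2q + 19(1−q) = 14q + 13(1−q), giving q = 3/11.

3/11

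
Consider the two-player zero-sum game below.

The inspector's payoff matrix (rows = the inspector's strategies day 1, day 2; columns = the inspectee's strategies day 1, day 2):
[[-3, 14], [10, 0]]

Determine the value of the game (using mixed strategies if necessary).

Row minima are -3 and 0, so the inspector's maximin is 0; column maxima are 10 and 14, so the inspectee's minimax is 10. These differ, so the equilibrium is in mixed strategies.
Let the inspector play day 1 with probability p. The inspectee is indifferent when −3p + 10(1−p) = 14p, giving p = 10/27.
Let the inspectee play day 1 with probability q. The inspector is indifferent when −3q + 14(1−q) = 10q, giving q = 14/27.
The value is -3·(14/27) + (14)·(13/27) = 140/27.

140/27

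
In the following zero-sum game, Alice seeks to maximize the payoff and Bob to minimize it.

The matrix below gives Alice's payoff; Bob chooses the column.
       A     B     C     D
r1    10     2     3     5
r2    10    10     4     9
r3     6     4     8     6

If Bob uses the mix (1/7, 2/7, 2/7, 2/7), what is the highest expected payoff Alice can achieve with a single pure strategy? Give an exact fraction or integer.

8

r1: (10)·(1/7) + (2)·(2/7) + (3)·(2/7) + (5)·(2/7) = 30/7.
r2: (10)·(1/7) + (10)·(2/7) + (4)·(2/7) + (9)·(2/7) = 8.
r3: (6)·(1/7) + (4)·(2/7) + (8)·(2/7) + (6)·(2/7) = 6.
The best pure response is r2 with expected payoff 8.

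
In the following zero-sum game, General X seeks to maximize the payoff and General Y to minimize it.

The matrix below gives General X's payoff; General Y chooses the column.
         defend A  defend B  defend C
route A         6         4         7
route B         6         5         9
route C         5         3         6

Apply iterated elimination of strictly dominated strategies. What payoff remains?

5

Row route C is strictly dominated by row route A (6>5, 4>3, 7>6); eliminate route C.
Column defend A is strictly dominated by defend B for General Y (4<6, 5<6); eliminate defend A.
Row route A is strictly dominated by row route B (5>4, 9>7); eliminate route A.
Column defend C is strictly dominated by defend B for General Y (5<9); eliminate defend C.
Only (route B, defend B) remains, with payoff 5.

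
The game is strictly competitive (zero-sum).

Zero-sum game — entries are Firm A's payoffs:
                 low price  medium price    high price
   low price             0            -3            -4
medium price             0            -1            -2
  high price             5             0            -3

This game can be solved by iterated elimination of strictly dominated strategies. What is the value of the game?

Row low price is strictly dominated by row high price (5>0, 0>-3, -3>-4); eliminate low price.
Column medium price is strictly dominated by high price for Firm B (-2<-1, -3<0); eliminate medium price.
Column low price is strictly dominated by high price for Firm B (-2<0, -3<5); eliminate low price.
Row high price is strictly dominated by row medium price (-2>-3); eliminate high price.
Only (medium price, high price) remains, with payoff -2.

-2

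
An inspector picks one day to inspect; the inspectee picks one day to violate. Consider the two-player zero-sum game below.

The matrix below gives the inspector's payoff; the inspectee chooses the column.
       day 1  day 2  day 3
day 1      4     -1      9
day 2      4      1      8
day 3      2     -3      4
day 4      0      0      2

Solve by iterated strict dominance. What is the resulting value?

Row day 3 is strictly dominated by row day 1 (4>2, -1>-3, 9>4); eliminate day 3.
Row day 4 is strictly dominated by row day 2 (4>0, 1>0, 8>2); eliminate day 4.
Column day 3 is strictly dominated by day 1 for the inspectee (4<9, 4<8); eliminate day 3.
Column day 1 is strictly dominated by day 2 for the inspectee (-1<4, 1<4); eliminate day 1.
Row day 1 is strictly dominated by row day 2 (1>-1); eliminate day 1.
Only (day 2, day 2) remains, with payoff 1.

1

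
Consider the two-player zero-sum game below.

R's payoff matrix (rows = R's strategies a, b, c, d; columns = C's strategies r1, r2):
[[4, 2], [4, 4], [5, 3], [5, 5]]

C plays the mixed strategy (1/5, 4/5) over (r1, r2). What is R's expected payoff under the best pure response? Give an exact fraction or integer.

a: (4)·(1/5) + (2)·(4/5) = 12/5.
b: (4)·(1/5) + (4)·(4/5) = 4.
c: (5)·(1/5) + (3)·(4/5) = 17/5.
d: (5)·(1/5) + (5)·(4/5) = 5.
The best pure response is d with expected payoff 5.

5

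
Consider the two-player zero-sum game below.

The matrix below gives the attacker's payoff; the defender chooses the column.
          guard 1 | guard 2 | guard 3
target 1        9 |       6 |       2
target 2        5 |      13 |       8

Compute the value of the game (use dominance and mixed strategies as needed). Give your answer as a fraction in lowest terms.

Column guard 2 is strictly dominated by guard 3 for the defender (it gives the attacker more in every row).
The remaining 2×2 game on (target 1, target 2) × (guard 1, guard 3) has no saddle point. Let the attacker play target 1 with probability p; indifference gives 9p + 5(1−p) = 2p + 8(1−p), so p = 3/10.
Similarly the defender's optimal q on guard 1 is 3/5, and the value is 9·(3/5) + (2)·(2/5) = 31/5.

31/5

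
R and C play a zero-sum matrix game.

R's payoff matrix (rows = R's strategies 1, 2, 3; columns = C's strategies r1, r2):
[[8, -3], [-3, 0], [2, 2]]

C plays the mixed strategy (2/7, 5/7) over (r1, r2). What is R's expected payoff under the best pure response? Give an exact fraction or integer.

2

1: (8)·(2/7) + (-3)·(5/7) = 1/7.
2: (-3)·(2/7) + (0)·(5/7) = -6/7.
3: (2)·(2/7) + (2)·(5/7) = 2.
The best pure response is 3 with expected payoff 2.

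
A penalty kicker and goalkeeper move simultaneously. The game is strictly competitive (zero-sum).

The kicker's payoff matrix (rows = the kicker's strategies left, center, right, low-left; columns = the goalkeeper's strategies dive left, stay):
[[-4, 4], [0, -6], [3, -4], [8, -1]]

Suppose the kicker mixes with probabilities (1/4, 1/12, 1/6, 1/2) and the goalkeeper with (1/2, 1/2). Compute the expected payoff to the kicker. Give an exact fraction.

17/12

Against (1/2, 1/2), each row's expected payoff is left: 0; center: -3; right: -1/2; low-left: 7/2.
Taking the (1/4, 1/12, 1/6, 1/2)-weighted average: (1/4)·(0) + (1/12)·(-3) + (1/6)·(-1/2) + (1/2)·(7/2) = 17/12.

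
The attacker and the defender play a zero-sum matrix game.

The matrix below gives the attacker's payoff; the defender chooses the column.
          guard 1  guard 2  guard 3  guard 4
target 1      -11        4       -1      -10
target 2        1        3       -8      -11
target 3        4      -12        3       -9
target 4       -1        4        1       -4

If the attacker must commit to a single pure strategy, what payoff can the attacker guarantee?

-4

The worst-case payoff for each row is target 1: -11, target 2: -11, target 3: -12, target 4: -4.
The best of these is -4.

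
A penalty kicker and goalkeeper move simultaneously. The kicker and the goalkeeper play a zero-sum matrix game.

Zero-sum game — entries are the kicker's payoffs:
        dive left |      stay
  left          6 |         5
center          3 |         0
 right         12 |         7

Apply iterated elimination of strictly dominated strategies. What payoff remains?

7

Row center is strictly dominated by row left (6>3, 5>0); eliminate center.
Column dive left is strictly dominated by stay for the goalkeeper (5<6, 7<12); eliminate dive left.
Row left is strictly dominated by row right (7>5); eliminate left.
Only (right, stay) remains, with payoff 7.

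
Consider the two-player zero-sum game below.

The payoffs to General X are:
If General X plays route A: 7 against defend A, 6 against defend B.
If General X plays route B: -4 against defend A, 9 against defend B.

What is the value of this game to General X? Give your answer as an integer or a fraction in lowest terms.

Row minima are 6 and -4, so General X's maximin is 6; column maxima are 7 and 9, so General Y's minimax is 7. These differ, so the equilibrium is in mixed strategies.
Let General X play route A with probability p. General Y is indifferent when 7p − 4(1−p) = 6p + 9(1−p), giving p = 13/14.
Let General Y play defend A with probability q. General X is indifferent when 7q + 6(1−q) = −4q + 9(1−q), giving q = 3/14.
The value is 7·(3/14) + (6)·(11/14) = 87/14.

87/14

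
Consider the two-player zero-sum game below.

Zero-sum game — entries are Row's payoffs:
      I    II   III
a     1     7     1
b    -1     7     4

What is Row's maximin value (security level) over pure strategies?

1

The worst-case payoff for each row is a: 1, b: -1.
The best of these is 1.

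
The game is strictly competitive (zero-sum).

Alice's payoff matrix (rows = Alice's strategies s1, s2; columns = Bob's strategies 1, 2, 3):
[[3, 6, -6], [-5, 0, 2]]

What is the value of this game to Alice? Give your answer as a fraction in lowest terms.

Column 2 is strictly dominated by 1 for Bob (it gives Alice more in every row).
The remaining 2×2 game on (s1, s2) × (1, 3) has no saddle point. Let Alice play s1 with probability p; indifference gives 3p − 5(1−p) = −6p + 2(1−p), so p = 7/16.
Similarly Bob's optimal q on 1 is 1/2, and the value is 3·(1/2) + (-6)·(1/2) = -3/2.

-3/2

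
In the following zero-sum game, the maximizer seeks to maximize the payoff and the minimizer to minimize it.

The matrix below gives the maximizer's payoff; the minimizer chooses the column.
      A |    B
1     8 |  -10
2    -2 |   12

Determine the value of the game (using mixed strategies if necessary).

19/8

Row minima are -10 and -2, so the maximizer's maximin is -2; column maxima are 8 and 12, so the minimizer's minimax is 8. These differ, so the equilibrium is in mixed strategies.
Let the maximizer play 1 with probability p. The minimizer is indifferent when 8p − 2(1−p) = −10p + 12(1−p), giving p = 7/16.
Let the minimizer play A with probability q. The maximizer is indifferent when 8q − 10(1−q) = −2q + 12(1−q), giving q = 11/16.
The value is 8·(11/16) + (-10)·(5/16) = 19/8.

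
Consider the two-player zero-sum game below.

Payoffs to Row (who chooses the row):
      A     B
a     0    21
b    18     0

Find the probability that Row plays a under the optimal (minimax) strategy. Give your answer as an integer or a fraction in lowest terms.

6/13

Row minima are 0 and 0, so Row's maximin is 0; column maxima are 18 and 21, so Column's minimax is 18. These differ, so the equilibrium is in mixed strategies.
Let Row play a with probability p. Column is indifferent when 18(1−p) = 21p, giving p = 6/13.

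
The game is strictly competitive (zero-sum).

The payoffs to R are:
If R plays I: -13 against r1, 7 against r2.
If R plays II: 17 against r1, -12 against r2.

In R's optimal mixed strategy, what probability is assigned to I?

29/49

Row minima are -13 and -12, so R's maximin is -12; column maxima are 17 and 7, so C's minimax is 7. These differ, so the equilibrium is in mixed strategies.
Let R play I with probability p. C is indifferent when −13p + 17(1−p) = 7p − 12(1−p), giving p = 29/49.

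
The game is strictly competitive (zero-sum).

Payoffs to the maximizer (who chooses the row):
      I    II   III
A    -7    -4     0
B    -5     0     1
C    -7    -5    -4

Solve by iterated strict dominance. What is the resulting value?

-5

Row C is strictly dominated by row B (-5>-7, 0>-5, 1>-4); eliminate C.
Column III is strictly dominated by I for the minimizer (-7<0, -5<1); eliminate III.
Column II is strictly dominated by I for the minimizer (-7<-4, -5<0); eliminate II.
Row A is strictly dominated by row B (-5>-7); eliminate A.
Only (B, I) remains, with payoff -5.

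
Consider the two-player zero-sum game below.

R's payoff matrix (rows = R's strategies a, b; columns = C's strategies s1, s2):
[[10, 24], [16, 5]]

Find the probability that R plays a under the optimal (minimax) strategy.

Row minima are 10 and 5, so R's maximin is 10; column maxima are 16 and 24, so C's minimax is 16. These differ, so the equilibrium is in mixed strategies.
Let R play a with probability p. C is indifferent when 10p + 16(1−p) = 24p + 5(1−p), giving p = 11/25.

11/25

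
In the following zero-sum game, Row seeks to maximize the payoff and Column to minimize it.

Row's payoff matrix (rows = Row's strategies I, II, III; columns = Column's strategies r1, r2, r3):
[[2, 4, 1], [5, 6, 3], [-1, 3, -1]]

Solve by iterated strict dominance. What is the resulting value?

Row III is strictly dominated by row I (2>-1, 4>3, 1>-1); eliminate III.
Row I is strictly dominated by row II (5>2, 6>4, 3>1); eliminate I.
Column r1 is strictly dominated by r3 for Column (3<5); eliminate r1.
Column r2 is strictly dominated by r3 for Column (3<6); eliminate r2.
Only (II, r3) remains, with payoff 3.

3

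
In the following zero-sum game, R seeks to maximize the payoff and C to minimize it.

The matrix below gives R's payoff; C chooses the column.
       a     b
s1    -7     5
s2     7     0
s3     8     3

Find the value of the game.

61/17

Row s2 is strictly dominated by row s3, so R never plays it.
The remaining 2×2 game on (s1, s3) × (a, b) has no saddle point. Let R play s1 with probability p; indifference gives −7p + 8(1−p) = 5p + 3(1−p), so p = 5/17.
Similarly C's optimal q on a is 2/17, and the value is -7·(2/17) + (5)·(15/17) = 61/17.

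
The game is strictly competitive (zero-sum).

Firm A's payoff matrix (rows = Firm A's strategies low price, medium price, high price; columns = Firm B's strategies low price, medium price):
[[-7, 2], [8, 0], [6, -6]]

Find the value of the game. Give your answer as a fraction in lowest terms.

16/17

Row high price is strictly dominated by row medium price, so Firm A never plays it.
The remaining 2×2 game on (low price, medium price) × (low price, medium price) has no saddle point. Let Firm A play low price with probability p; indifference gives −7p + 8(1−p) = 2p, so p = 8/17.
Similarly Firm B's optimal q on low price is 2/17, and the value is -7·(2/17) + (2)·(15/17) = 16/17.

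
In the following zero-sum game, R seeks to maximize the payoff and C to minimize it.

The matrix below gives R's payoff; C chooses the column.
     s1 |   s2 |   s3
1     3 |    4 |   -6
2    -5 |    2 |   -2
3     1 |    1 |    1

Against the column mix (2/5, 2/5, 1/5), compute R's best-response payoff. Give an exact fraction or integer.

8/5

1: (3)·(2/5) + (4)·(2/5) + (-6)·(1/5) = 8/5.
2: (-5)·(2/5) + (2)·(2/5) + (-2)·(1/5) = -8/5.
3: (1)·(2/5) + (1)·(2/5) + (1)·(1/5) = 1.
The best pure response is 1 with expected payoff 8/5.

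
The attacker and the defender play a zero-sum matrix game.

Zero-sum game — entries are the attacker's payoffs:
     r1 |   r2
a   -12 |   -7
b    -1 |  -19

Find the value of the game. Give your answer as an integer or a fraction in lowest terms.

-221/23

Row minima are -12 and -19, so the attacker's maximin is -12; column maxima are -1 and -7, so the defender's minimax is -7. These differ, so the equilibrium is in mixed strategies.
Let the attacker play a with probability p. The defender is indifferent when −12p − (1−p) = −7p − 19(1−p), giving p = 18/23.
Let the defender play r1 with probability q. The attacker is indifferent when −12q − 7(1−q) = −q − 19(1−q), giving q = 12/23.
The value is -12·(12/23) + (-7)·(11/23) = -221/23.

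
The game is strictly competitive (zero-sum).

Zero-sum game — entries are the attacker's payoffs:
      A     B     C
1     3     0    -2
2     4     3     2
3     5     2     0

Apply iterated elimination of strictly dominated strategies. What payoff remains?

2

Column A is strictly dominated by B for the defender (0<3, 3<4, 2<5); eliminate A.
Column B is strictly dominated by C for the defender (-2<0, 2<3, 0<2); eliminate B.
Row 1 is strictly dominated by row 2 (2>-2); eliminate 1.
Row 3 is strictly dominated by row 2 (2>0); eliminate 3.
Only (2, C) remains, with payoff 2.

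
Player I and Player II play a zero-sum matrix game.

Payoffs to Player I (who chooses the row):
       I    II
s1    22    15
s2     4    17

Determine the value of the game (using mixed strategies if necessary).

Row minima are 15 and 4, so Player I's maximin is 15; column maxima are 22 and 17, so Player II's minimax is 17. These differ, so the equilibrium is in mixed strategies.
Let Player I play s1 with probability p. Player II is indifferent when 22p + 4(1−p) = 15p + 17(1−p), giving p = 13/20.
Let Player II play I with probability q. Player I is indifferent when 22q + 15(1−q) = 4q + 17(1−q), giving q = 1/10.
The value is 22·(1/10) + (15)·(9/10) = 157/10.

157/10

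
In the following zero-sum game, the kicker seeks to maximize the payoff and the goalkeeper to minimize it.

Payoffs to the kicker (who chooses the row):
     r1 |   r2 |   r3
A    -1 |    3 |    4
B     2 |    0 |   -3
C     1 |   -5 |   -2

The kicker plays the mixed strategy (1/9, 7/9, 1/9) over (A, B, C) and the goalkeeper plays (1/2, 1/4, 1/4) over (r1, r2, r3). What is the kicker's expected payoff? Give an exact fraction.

Against (1/2, 1/4, 1/4), each row's expected payoff is A: 5/4; B: 1/4; C: -5/4.
Taking the (1/9, 7/9, 1/9)-weighted average: (1/9)·(5/4) + (7/9)·(1/4) + (1/9)·(-5/4) = 7/36.

7/36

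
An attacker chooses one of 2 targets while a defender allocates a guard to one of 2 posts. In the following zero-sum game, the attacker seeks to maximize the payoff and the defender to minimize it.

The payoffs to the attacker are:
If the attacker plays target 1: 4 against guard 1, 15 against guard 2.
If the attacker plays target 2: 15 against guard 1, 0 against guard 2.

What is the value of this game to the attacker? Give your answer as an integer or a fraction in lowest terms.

Row minima are 4 and 0, so the attacker's maximin is 4; column maxima are 15 and 15, so the defender's minimax is 15. These differ, so the equilibrium is in mixed strategies.
Let the attacker play target 1 with probability p. The defender is indifferent when 4p + 15(1−p) = 15p, giving p = 15/26.
Let the defender play guard 1 with probability q. The attacker is indifferent when 4q + 15(1−q) = 15q, giving q = 15/26.
The value is 4·(15/26) + (15)·(11/26) = 225/26.

225/26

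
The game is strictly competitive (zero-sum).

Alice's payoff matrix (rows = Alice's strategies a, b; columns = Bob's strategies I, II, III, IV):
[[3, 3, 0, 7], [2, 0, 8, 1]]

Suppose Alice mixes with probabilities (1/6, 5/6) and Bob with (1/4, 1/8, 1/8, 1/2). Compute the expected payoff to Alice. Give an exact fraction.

Against (1/4, 1/8, 1/8, 1/2), each row's expected payoff is a: 37/8; b: 2.
Taking the (1/6, 5/6)-weighted average: (1/6)·(37/8) + (5/6)·(2) = 39/16.

39/16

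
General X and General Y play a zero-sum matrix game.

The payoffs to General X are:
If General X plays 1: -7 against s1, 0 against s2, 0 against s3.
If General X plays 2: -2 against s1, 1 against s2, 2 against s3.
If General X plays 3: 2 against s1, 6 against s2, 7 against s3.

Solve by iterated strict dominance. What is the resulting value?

2

Row 2 is strictly dominated by row 3 (2>-2, 6>1, 7>2); eliminate 2.
Row 1 is strictly dominated by row 3 (2>-7, 6>0, 7>0); eliminate 1.
Column s2 is strictly dominated by s1 for General Y (2<6); eliminate s2.
Column s3 is strictly dominated by s1 for General Y (2<7); eliminate s3.
Only (3, s1) remains, with payoff 2.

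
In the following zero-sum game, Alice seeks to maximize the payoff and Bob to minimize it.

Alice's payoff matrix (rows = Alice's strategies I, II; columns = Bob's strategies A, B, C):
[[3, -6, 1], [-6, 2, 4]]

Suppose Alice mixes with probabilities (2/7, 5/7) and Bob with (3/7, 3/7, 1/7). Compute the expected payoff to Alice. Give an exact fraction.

-8/7

Against (3/7, 3/7, 1/7), each row's expected payoff is I: -8/7; II: -8/7.
Taking the (2/7, 5/7)-weighted average: (2/7)·(-8/7) + (5/7)·(-8/7) = -8/7.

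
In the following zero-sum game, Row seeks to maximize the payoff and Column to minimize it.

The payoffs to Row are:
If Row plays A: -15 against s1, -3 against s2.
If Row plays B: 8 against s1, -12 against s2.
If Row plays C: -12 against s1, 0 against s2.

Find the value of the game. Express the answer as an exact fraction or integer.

Row A is strictly dominated by row C, so Row never plays it.
The remaining 2×2 game on (B, C) × (s1, s2) has no saddle point. Let Row play B with probability p; indifference gives 8p − 12(1−p) = −12p, so p = 3/8.
Similarly Column's optimal q on s1 is 3/8, and the value is 8·(3/8) + (-12)·(5/8) = -9/2.

-9/2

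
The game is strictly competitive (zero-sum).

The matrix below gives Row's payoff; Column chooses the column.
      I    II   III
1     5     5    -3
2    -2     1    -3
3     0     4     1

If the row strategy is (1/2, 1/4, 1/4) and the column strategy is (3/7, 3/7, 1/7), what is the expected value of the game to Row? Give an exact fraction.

61/28

Against (3/7, 3/7, 1/7), each row's expected payoff is 1: 27/7; 2: -6/7; 3: 13/7.
Taking the (1/2, 1/4, 1/4)-weighted average: (1/2)·(27/7) + (1/4)·(-6/7) + (1/4)·(13/7) = 61/28.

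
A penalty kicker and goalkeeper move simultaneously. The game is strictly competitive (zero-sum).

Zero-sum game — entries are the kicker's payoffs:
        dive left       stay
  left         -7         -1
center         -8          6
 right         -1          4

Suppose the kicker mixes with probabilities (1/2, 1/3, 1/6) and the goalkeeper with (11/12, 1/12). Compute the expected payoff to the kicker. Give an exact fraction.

-45/8

Against (11/12, 1/12), each row's expected payoff is left: -13/2; center: -41/6; right: -7/12.
Taking the (1/2, 1/3, 1/6)-weighted average: (1/2)·(-13/2) + (1/3)·(-41/6) + (1/6)·(-7/12) = -45/8.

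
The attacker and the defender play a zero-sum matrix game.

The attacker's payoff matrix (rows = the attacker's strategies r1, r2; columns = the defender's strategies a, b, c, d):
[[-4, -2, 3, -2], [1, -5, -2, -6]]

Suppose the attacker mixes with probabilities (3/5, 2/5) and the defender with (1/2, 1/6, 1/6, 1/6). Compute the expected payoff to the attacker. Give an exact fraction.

-59/30

Against (1/2, 1/6, 1/6, 1/6), each row's expected payoff is r1: -13/6; r2: -5/3.
Taking the (3/5, 2/5)-weighted average: (3/5)·(-13/6) + (2/5)·(-5/3) = -59/30.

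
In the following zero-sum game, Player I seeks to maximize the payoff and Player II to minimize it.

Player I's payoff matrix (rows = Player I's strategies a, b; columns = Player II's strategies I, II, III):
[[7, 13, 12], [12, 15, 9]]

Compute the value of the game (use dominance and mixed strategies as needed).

Column II is strictly dominated by III for Player II (it gives Player I more in every row).
The remaining 2×2 game on (a, b) × (I, III) has no saddle point. Let Player I play a with probability p; indifference gives 7p + 12(1−p) = 12p + 9(1−p), so p = 3/8.
Similarly Player II's optimal q on I is 3/8, and the value is 7·(3/8) + (12)·(5/8) = 81/8.

81/8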